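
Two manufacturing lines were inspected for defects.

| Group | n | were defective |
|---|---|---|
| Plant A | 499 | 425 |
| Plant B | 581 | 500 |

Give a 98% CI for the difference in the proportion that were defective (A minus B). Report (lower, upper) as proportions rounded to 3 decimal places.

Sample proportions: 425/499 = 0.8517, 500/581 = 0.8606.
Each SE is √(p̂(1−p̂)/n): √(0.8517·0.1483/499) = 0.01591 and √(0.8606·0.1394/581) = 0.01437.
SE(p̂₁ − p̂₂) = √(SE₁² + SE₂²) = √(0.0002531281 + 0.0002064969) = 0.02144, since the two samples are independent.
At 98% confidence z* = 2.326; margin = 2.326 × 0.02144 = 0.04987.
The difference is 0.8517 − 0.8606 = -0.0089, so the interval is -0.0089 ± 0.04987 = (-0.059, 0.041).

(-0.059, 0.041)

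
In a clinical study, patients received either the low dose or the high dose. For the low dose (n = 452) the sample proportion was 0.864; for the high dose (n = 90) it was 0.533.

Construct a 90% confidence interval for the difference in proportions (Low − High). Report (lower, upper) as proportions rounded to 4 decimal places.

Each SE is √(p̂(1−p̂)/n): √(0.8640·0.1360/452) = 0.01612 and √(0.5330·0.4670/90) = 0.05259.
SE(p̂₁ − p̂₂) = √(SE₁² + SE₂²) = √(0.0002598544 + 0.0027657081) = 0.05501, since the two samples are independent.
At 90% confidence z* = 1.645; margin = 1.645 × 0.05501 = 0.09049.
The difference is 0.8640 − 0.5330 = 0.3310, so the interval is 0.3310 ± 0.09049 = (0.2405, 0.4215).

(0.2405, 0.4215)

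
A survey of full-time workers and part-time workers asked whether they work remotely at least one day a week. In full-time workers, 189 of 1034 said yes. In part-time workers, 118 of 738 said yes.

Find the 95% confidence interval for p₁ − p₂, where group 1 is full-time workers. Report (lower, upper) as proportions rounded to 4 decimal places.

(-0.0125, 0.0583)

p̂₁ = 189/1034 = 0.1828 and p̂₂ = 118/738 = 0.1599.
SE₁ = √(p̂₁(1−p̂₁)/n₁) = √(0.1828·0.8172/1034) = 0.01202; SE₂ = √(0.1599·0.8401/738) = 0.01349.
Independent samples: SE of the difference = √(SE₁² + SE₂²) = √(0.0001444804 + 0.0001819801) = 0.01807.
z* for 95% confidence is 1.960, so the margin of error is 1.960 × 0.01807 = 0.03542.
Point estimate p̂₁ − p̂₂ = 0.1828 − 0.1599 = 0.0229.
0.0229 ± 0.03542 → (-0.0125, 0.0583).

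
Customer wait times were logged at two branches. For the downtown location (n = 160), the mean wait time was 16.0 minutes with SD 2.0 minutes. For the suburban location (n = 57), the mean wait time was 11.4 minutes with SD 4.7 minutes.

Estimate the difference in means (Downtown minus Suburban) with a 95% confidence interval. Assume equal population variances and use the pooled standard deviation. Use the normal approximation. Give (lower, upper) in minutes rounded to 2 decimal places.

(3.71, 5.49)

Pooled variance s_p² = [159·2.0² + 56·4.7²] / (160+57−2) = 8.7118, so s_p = 2.9516.
SE_diff = s_p·√(1/n₁ + 1/n₂) = 2.9516·√(1/160 + 1/57) = 0.4553.
z* = 1.960; margin = 1.960 × 0.4553 = 0.8924.
Difference = 16.0 − 11.4 = 4.6000.
4.6000 ± 0.8924 → (3.71, 5.49).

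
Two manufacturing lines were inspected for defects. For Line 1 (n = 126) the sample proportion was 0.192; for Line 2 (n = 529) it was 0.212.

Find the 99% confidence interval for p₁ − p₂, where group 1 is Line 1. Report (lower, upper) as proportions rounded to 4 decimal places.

SE₁ = √(p̂₁(1−p̂₁)/n₁) = √(0.1920·0.8080/126) = 0.03509; SE₂ = √(0.2120·0.7880/529) = 0.01777.
Independent samples: SE of the difference = √(SE₁² + SE₂²) = √(0.0012313081 + 0.0003157729) = 0.03933.
z* for 99% confidence is 2.576, so the margin of error is 2.576 × 0.03933 = 0.10131.
Point estimate p̂₁ − p̂₂ = 0.1920 − 0.2120 = -0.0200.
-0.0200 ± 0.10131 → (-0.1213, 0.0813).

(-0.1213, 0.0813)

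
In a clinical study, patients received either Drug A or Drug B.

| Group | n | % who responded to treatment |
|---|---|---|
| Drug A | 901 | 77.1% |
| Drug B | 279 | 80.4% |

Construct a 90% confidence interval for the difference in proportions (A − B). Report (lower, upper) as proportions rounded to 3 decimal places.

SE₁ = √(p̂₁(1−p̂₁)/n₁) = √(0.7710·0.2290/901) = 0.01400; SE₂ = √(0.8040·0.1960/279) = 0.02377.
Independent samples: SE of the difference = √(SE₁² + SE₂²) = √(0.000196 + 0.0005650129) = 0.02759.
z* for 90% confidence is 1.645, so the margin of error is 1.645 × 0.02759 = 0.04539.
Point estimate p̂₁ − p̂₂ = 0.7710 − 0.8040 = -0.0330.
-0.0330 ± 0.04539 → (-0.078, 0.012).

(-0.078, 0.012)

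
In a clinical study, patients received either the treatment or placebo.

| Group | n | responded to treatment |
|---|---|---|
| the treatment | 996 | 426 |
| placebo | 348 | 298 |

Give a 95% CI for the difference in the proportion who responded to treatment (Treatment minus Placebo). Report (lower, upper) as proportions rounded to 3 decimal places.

Sample proportions: 426/996 = 0.4277, 298/348 = 0.8563.
Each SE is √(p̂(1−p̂)/n): √(0.4277·0.5723/996) = 0.01568 and √(0.8563·0.1437/348) = 0.01880.
SE(p̂₁ − p̂₂) = √(SE₁² + SE₂²) = √(0.0002458624 + 0.00035344) = 0.02448, since the two samples are independent.
At 95% confidence z* = 1.960; margin = 1.960 × 0.02448 = 0.04798.
The difference is 0.4277 − 0.8563 = -0.4286, so the interval is -0.4286 ± 0.04798 = (-0.477, -0.381).

(-0.477, -0.381)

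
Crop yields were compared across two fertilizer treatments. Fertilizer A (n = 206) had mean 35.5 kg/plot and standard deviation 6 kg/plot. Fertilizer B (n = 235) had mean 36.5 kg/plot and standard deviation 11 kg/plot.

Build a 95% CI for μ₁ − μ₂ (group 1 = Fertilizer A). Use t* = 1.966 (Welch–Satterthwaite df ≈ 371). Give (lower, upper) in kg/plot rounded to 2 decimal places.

(-2.63, 0.63)

SE₁ = s₁/√n₁ = 6/√206 = 0.4180; SE₂ = 11/√235 = 0.7176.
Independent samples, unequal variances: SE_diff = √(SE₁² + SE₂²) = √(0.174724 + 0.51494976) = 0.8305.
t* = 1.966, so margin of error = 1.966 × 0.8305 = 1.6328.
Difference in means = 35.5 − 36.5 = -1.0000.
-1.0000 ± 1.6328 → (-2.63, 0.63).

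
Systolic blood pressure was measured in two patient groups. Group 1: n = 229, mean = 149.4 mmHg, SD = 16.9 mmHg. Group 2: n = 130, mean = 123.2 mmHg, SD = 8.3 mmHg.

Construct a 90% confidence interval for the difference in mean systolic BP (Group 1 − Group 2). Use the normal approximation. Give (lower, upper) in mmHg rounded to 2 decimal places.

(24.01, 28.39)

SE₁ = s₁/√n₁ = 16.9/√229 = 1.1168; SE₂ = 8.3/√130 = 0.7280.
Independent samples, unequal variances: SE_diff = √(SE₁² + SE₂²) = √(1.24724224 + 0.529984) = 1.3331.
z* = 1.645, so margin of error = 1.645 × 1.3331 = 2.1929.
Difference in means = 149.4 − 123.2 = 26.2000.
26.2000 ± 2.1929 → (24.01, 28.39).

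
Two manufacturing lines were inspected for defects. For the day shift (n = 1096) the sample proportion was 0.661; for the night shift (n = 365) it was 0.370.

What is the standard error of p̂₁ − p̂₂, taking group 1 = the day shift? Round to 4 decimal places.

0.0290

The two standard errors are √(0.6610×0.3390/1096) = 0.01430 and √(0.3700×0.6300/365) = 0.02527.
Because the samples are independent, SE_diff = √(0.01430² + 0.02527²) = 0.02904.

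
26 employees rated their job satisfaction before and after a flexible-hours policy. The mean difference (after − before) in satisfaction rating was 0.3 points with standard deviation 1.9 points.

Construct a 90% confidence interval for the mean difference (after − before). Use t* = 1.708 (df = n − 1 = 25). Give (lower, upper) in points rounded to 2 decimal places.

(-0.34, 0.94)

This is a matched-pairs design, so SE = s_d/√n = 1.9/√26 = 0.3726.
Margin = 1.708 × 0.3726 = 0.6364; the interval is 0.3 ± 0.6364 = (-0.34, 0.94).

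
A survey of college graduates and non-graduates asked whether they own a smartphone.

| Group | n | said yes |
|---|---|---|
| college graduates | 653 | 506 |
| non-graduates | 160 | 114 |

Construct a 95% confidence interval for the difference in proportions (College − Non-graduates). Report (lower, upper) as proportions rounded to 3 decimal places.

(-0.015, 0.139)

p̂₁ = 506/653 = 0.7749 and p̂₂ = 114/160 = 0.7125.
SE₁ = √(p̂₁(1−p̂₁)/n₁) = √(0.7749·0.2251/653) = 0.01634; SE₂ = √(0.7125·0.2875/160) = 0.03578.
Independent samples: SE of the difference = √(SE₁² + SE₂²) = √(0.0002669956 + 0.0012802084) = 0.03933.
z* for 95% confidence is 1.960, so the margin of error is 1.960 × 0.03933 = 0.07709.
Point estimate p̂₁ − p̂₂ = 0.7749 − 0.7125 = 0.0624.
0.0624 ± 0.07709 → (-0.015, 0.139).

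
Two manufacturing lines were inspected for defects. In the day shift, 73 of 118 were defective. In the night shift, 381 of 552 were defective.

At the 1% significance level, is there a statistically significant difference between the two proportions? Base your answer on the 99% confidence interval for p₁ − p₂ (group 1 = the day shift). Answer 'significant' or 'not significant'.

not significant

p̂₁ = 73/118 = 0.6186 and p̂₂ = 381/552 = 0.6902.
SE₁ = √(p̂₁(1−p̂₁)/n₁) = √(0.6186·0.3814/118) = 0.04472; SE₂ = √(0.6902·0.3098/552) = 0.01968.
Independent samples: SE of the difference = √(SE₁² + SE₂²) = √(0.0019998784 + 0.0003873024) = 0.04886.
z* for 99% confidence is 2.576, so the margin of error is 2.576 × 0.04886 = 0.12586.
Point estimate p̂₁ − p̂₂ = 0.6186 − 0.6902 = -0.0716.
-0.0716 ± 0.12586 → (-0.19746, 0.05426).
The interval (-0.19746, 0.05426) contains 0, so the difference is not significant.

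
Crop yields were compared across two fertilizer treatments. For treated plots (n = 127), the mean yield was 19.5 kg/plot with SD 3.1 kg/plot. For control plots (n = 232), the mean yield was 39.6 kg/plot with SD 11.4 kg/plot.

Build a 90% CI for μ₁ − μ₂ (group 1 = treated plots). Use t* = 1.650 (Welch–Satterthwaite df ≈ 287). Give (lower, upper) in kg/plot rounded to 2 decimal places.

(-21.42, -18.78)

SE₁ = s₁/√n₁ = 3.1/√127 = 0.2751; SE₂ = 11.4/√232 = 0.7484.
Independent samples, unequal variances: SE_diff = √(SE₁² + SE₂²) = √(0.07568001 + 0.56010256) = 0.7974.
t* = 1.650, so margin of error = 1.650 × 0.7974 = 1.3157.
Difference in means = 19.5 − 39.6 = -20.1000.
-20.1000 ± 1.3157 → (-21.42, -18.78).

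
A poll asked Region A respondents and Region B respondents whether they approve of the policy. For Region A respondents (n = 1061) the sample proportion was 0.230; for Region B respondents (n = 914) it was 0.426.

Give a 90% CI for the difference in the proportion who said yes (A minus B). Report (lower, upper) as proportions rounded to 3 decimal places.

(-0.230, -0.162)

The two standard errors are √(0.2300×0.7700/1061) = 0.01292 and √(0.4260×0.5740/914) = 0.01636.
Because the samples are independent, SE_diff = √(0.01292² + 0.01636²) = 0.02085.
Using z* = 1.645 for 90%, ME = 1.645 × 0.02085 = 0.03430.
p̂₁ − p̂₂ = -0.1960; interval -0.1960 ± 0.03430 gives (-0.230, -0.162).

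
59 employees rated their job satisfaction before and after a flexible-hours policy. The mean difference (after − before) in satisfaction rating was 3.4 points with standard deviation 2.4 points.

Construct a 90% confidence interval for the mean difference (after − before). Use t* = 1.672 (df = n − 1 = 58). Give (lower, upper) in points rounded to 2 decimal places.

This is a matched-pairs design, so SE = s_d/√n = 2.4/√59 = 0.3125.
Margin = 1.672 × 0.3125 = 0.5225; the interval is 3.4 ± 0.5225 = (2.88, 3.92).

(2.88, 3.92)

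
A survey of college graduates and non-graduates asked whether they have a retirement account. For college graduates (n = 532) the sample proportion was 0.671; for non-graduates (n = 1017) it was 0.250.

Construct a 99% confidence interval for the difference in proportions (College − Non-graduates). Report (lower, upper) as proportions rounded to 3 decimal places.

(0.358, 0.484)

Each SE is √(p̂(1−p̂)/n): √(0.6710·0.3290/532) = 0.02037 and √(0.2500·0.7500/1017) = 0.01358.
SE(p̂₁ − p̂₂) = √(SE₁² + SE₂²) = √(0.0004149369 + 0.0001844164) = 0.02448, since the two samples are independent.
At 99% confidence z* = 2.576; margin = 2.576 × 0.02448 = 0.06306.
The difference is 0.6710 − 0.2500 = 0.4210, so the interval is 0.4210 ± 0.06306 = (0.358, 0.484).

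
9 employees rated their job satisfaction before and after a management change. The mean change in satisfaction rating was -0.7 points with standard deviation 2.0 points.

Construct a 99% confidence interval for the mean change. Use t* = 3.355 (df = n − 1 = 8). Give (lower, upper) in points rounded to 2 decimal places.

(-2.94, 1.54)

This is a matched-pairs design, so SE = s_d/√n = 2.0/√9 = 0.6667.
Margin = 3.355 × 0.6667 = 2.2368; the interval is -0.7 ± 2.2368 = (-2.94, 1.54).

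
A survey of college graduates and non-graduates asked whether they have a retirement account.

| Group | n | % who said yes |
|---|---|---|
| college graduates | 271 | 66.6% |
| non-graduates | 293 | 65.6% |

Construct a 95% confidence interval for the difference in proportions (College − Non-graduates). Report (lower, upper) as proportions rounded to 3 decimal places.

(-0.068, 0.088)

The two standard errors are √(0.6660×0.3340/271) = 0.02865 and √(0.6560×0.3440/293) = 0.02775.
Because the samples are independent, SE_diff = √(0.02865² + 0.02775²) = 0.03989.
Using z* = 1.960 for 95%, ME = 1.960 × 0.03989 = 0.07818.
p̂₁ − p̂₂ = 0.0100; interval 0.0100 ± 0.07818 gives (-0.068, 0.088).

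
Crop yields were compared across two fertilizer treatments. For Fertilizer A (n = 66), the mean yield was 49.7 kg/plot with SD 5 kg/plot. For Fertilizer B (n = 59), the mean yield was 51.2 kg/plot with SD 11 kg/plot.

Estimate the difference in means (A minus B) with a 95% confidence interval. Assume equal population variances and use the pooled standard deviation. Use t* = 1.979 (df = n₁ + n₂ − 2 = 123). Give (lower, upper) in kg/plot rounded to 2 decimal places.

(-4.47, 1.47)

Pooled variance s_p² = [65·5² + 58·11²] / (66+59−2) = 70.2683, so s_p = 8.3826.
SE_diff = s_p·√(1/n₁ + 1/n₂) = 8.3826·√(1/66 + 1/59) = 1.5019.
t* = 1.979; margin = 1.979 × 1.5019 = 2.9723.
Difference = 49.7 − 51.2 = -1.5000.
-1.5000 ± 2.9723 → (-4.47, 1.47).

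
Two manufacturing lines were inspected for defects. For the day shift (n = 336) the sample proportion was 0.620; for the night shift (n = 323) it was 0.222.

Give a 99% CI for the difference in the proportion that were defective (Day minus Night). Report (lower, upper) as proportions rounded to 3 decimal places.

Each SE is √(p̂(1−p̂)/n): √(0.6200·0.3800/336) = 0.02648 and √(0.2220·0.7780/323) = 0.02312.
SE(p̂₁ − p̂₂) = √(SE₁² + SE₂²) = √(0.0007011904 + 0.0005345344) = 0.03515, since the two samples are independent.
At 99% confidence z* = 2.576; margin = 2.576 × 0.03515 = 0.09055.
The difference is 0.6200 − 0.2220 = 0.3980, so the interval is 0.3980 ± 0.09055 = (0.307, 0.489).

(0.307, 0.489)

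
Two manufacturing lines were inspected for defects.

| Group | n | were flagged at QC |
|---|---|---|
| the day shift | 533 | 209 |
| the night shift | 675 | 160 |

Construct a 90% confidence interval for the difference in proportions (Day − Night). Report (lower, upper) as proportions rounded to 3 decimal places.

First, p̂₁ = 209/533 = 0.3921; p̂₂ = 160/675 = 0.2370.
The two standard errors are √(0.3921×0.6079/533) = 0.02115 and √(0.2370×0.7630/675) = 0.01637.
Because the samples are independent, SE_diff = √(0.02115² + 0.01637²) = 0.02675.
Using z* = 1.645 for 90%, ME = 1.645 × 0.02675 = 0.04400.
p̂₁ − p̂₂ = 0.1551; interval 0.1551 ± 0.04400 gives (0.111, 0.199).

(0.111, 0.199)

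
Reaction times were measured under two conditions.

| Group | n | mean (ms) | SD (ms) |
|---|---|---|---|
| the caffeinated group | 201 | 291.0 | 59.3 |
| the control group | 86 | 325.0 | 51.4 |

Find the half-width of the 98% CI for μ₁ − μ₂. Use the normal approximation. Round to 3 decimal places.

Per-group SEs: s₁/√n₁ = 59.3/√201 = 4.1827, s₂/√n₂ = 51.4/√86 = 5.5426.
Unpooled SE of the difference: √(17.49497929 + 30.72041476) = 6.9437.
Margin of error = z* · SE = 2.326 × 6.9437 = 16.1510.

16.151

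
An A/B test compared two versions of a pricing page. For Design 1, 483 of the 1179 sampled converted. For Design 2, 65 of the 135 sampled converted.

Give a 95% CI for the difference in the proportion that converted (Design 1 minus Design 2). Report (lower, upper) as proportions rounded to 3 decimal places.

Sample proportions: 483/1179 = 0.4097, 65/135 = 0.4815.
Each SE is √(p̂(1−p̂)/n): √(0.4097·0.5903/1179) = 0.01432 and √(0.4815·0.5185/135) = 0.04300.
SE(p̂₁ − p̂₂) = √(SE₁² + SE₂²) = √(0.0002050624 + 0.001849) = 0.04532, since the two samples are independent.
At 95% confidence z* = 1.960; margin = 1.960 × 0.04532 = 0.08883.
The difference is 0.4097 − 0.4815 = -0.0718, so the interval is -0.0718 ± 0.08883 = (-0.161, 0.017).

(-0.161, 0.017)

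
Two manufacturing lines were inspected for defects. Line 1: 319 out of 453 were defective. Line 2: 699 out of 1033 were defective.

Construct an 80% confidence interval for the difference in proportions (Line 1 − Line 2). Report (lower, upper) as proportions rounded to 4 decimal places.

Sample proportions: 319/453 = 0.7042, 699/1033 = 0.6767.
Each SE is √(p̂(1−p̂)/n): √(0.7042·0.2958/453) = 0.02144 and √(0.6767·0.3233/1033) = 0.01455.
SE(p̂₁ − p̂₂) = √(SE₁² + SE₂²) = √(0.0004596736 + 0.0002117025) = 0.02591, since the two samples are independent.
At 80% confidence z* = 1.282; margin = 1.282 × 0.02591 = 0.03322.
The difference is 0.7042 − 0.6767 = 0.0275, so the interval is 0.0275 ± 0.03322 = (-0.0057, 0.0607).

(-0.0057, 0.0607)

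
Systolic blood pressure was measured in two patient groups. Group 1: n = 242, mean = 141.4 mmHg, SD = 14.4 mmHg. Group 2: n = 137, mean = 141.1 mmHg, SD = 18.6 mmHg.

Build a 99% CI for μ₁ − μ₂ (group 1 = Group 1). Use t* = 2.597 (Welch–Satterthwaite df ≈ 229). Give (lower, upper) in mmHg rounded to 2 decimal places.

Per-group SEs: s₁/√n₁ = 14.4/√242 = 0.9257, s₂/√n₂ = 18.6/√137 = 1.5891.
Unpooled SE of the difference: √(0.85692049 + 2.52523881) = 1.8391.
Margin of error = t* · SE = 2.597 × 1.8391 = 4.7761.
x̄₁ − x̄₂ = 141.4 − 141.1 = 0.3000.
CI: 0.3000 ± 4.7761 = (-4.48, 5.08).

(-4.48, 5.08)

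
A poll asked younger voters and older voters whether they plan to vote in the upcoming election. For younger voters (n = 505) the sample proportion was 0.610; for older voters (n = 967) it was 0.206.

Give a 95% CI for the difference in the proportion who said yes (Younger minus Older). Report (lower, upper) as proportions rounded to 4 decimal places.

(0.3544, 0.4536)

The two standard errors are √(0.6100×0.3900/505) = 0.02170 and √(0.2060×0.7940/967) = 0.01301.
Because the samples are independent, SE_diff = √(0.02170² + 0.01301²) = 0.02530.
Using z* = 1.960 for 95%, ME = 1.960 × 0.02530 = 0.04959.
p̂₁ − p̂₂ = 0.4040; interval 0.4040 ± 0.04959 gives (0.3544, 0.4536).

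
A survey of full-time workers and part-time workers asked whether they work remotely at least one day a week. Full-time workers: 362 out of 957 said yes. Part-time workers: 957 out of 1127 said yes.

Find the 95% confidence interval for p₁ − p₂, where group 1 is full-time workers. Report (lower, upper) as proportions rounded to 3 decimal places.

p̂₁ = 362/957 = 0.3783 and p̂₂ = 957/1127 = 0.8492.
SE₁ = √(p̂₁(1−p̂₁)/n₁) = √(0.3783·0.6217/957) = 0.01568; SE₂ = √(0.8492·0.1508/1127) = 0.01066.
Independent samples: SE of the difference = √(SE₁² + SE₂²) = √(0.0002458624 + 0.0001136356) = 0.01896.
z* for 95% confidence is 1.960, so the margin of error is 1.960 × 0.01896 = 0.03716.
Point estimate p̂₁ − p̂₂ = 0.3783 − 0.8492 = -0.4709.
-0.4709 ± 0.03716 → (-0.508, -0.434).

(-0.508, -0.434)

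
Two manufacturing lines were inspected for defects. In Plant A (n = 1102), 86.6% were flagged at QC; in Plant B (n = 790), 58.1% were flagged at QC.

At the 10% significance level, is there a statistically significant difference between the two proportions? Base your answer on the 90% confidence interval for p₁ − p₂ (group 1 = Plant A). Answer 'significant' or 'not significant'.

significant

The two standard errors are √(0.8660×0.1340/1102) = 0.01026 and √(0.5810×0.4190/790) = 0.01755.
Because the samples are independent, SE_diff = √(0.01026² + 0.01755²) = 0.02033.
Using z* = 1.645 for 90%, ME = 1.645 × 0.02033 = 0.03344.
p̂₁ − p̂₂ = 0.2850; interval 0.2850 ± 0.03344 gives (0.25156, 0.31844).
The interval (0.25156, 0.31844) does not contain 0, so the difference is significant.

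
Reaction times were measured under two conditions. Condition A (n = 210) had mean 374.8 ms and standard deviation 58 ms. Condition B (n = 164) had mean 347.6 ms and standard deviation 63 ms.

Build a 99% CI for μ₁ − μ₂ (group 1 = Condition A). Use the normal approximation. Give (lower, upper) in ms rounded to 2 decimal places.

SE₁ = s₁/√n₁ = 58/√210 = 4.0024; SE₂ = 63/√164 = 4.9195.
Independent samples, unequal variances: SE_diff = √(SE₁² + SE₂²) = √(16.01920576 + 24.20148025) = 6.3420.
z* = 2.576, so margin of error = 2.576 × 6.3420 = 16.3370.
Difference in means = 374.8 − 347.6 = 27.2000.
27.2000 ± 16.3370 → (10.86, 43.54).

(10.86, 43.54)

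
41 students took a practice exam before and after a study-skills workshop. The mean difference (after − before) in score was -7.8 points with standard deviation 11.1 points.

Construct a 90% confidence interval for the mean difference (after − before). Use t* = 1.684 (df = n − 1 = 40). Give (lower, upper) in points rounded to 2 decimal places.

(-10.72, -4.88)

This is a matched-pairs design, so SE = s_d/√n = 11.1/√41 = 1.7335.
Margin = 1.684 × 1.7335 = 2.9192; the interval is -7.8 ± 2.9192 = (-10.72, -4.88).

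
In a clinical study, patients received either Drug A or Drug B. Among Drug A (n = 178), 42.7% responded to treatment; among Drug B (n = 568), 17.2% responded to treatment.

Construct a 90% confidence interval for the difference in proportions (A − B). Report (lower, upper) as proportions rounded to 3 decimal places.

SE₁ = √(p̂₁(1−p̂₁)/n₁) = √(0.4270·0.5730/178) = 0.03708; SE₂ = √(0.1720·0.8280/568) = 0.01583.
Independent samples: SE of the difference = √(SE₁² + SE₂²) = √(0.0013749264 + 0.0002505889) = 0.04032.
z* for 90% confidence is 1.645, so the margin of error is 1.645 × 0.04032 = 0.06633.
Point estimate p̂₁ − p̂₂ = 0.4270 − 0.1720 = 0.2550.
0.2550 ± 0.06633 → (0.189, 0.321).

(0.189, 0.321)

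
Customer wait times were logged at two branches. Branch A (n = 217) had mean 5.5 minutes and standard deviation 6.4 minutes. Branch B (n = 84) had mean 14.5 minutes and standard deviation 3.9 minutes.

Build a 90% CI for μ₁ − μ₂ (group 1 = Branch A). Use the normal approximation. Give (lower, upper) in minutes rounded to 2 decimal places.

SE₁ = s₁/√n₁ = 6.4/√217 = 0.4345; SE₂ = 3.9/√84 = 0.4255.
Independent samples, unequal variances: SE_diff = √(SE₁² + SE₂²) = √(0.18879025 + 0.18105025) = 0.6081.
z* = 1.645, so margin of error = 1.645 × 0.6081 = 1.0003.
Difference in means = 5.5 − 14.5 = -9.0000.
-9.0000 ± 1.0003 → (-10.00, -8.00).

(-10.00, -8.00)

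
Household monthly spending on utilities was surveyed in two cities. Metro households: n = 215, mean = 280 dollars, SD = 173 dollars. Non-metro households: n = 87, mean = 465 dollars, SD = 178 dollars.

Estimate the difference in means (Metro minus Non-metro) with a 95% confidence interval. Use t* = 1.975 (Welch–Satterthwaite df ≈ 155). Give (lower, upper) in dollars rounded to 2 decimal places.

SE₁ = s₁/√n₁ = 173/√215 = 11.7985; SE₂ = 178/√87 = 19.0836.
Independent samples, unequal variances: SE_diff = √(SE₁² + SE₂²) = √(139.20460225 + 364.18378896) = 22.4363.
t* = 1.975, so margin of error = 1.975 × 22.4363 = 44.3117.
Difference in means = 280 − 465 = -185.0000.
-185.0000 ± 44.3117 → (-229.31, -140.69).

(-229.31, -140.69)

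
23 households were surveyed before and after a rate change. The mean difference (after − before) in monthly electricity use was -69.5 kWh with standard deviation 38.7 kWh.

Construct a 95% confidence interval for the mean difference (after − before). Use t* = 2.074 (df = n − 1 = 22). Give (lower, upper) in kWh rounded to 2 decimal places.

Paired design: SE = s_d/√n = 38.7/√23 = 8.0695.
t* = 2.074; margin of error = 2.074 × 8.0695 = 16.7361.
-69.5 ± 16.7361 → (-86.24, -52.76).

(-86.24, -52.76)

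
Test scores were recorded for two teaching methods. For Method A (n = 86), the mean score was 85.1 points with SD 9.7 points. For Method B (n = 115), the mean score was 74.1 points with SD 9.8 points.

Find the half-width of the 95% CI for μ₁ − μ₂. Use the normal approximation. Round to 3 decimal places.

SE₁ = s₁/√n₁ = 9.7/√86 = 1.0460; SE₂ = 9.8/√115 = 0.9139.
Independent samples, unequal variances: SE_diff = √(SE₁² + SE₂²) = √(1.094116 + 0.83521321) = 1.3890.
z* = 1.960, so margin of error = 1.960 × 1.3890 = 2.7224.

2.722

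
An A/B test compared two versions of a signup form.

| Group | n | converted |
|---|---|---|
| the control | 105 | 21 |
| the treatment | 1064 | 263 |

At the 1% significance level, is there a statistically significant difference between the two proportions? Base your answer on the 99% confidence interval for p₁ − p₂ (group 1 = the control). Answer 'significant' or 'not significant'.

First, p̂₁ = 21/105 = 0.2000; p̂₂ = 263/1064 = 0.2472.
The two standard errors are √(0.2000×0.8000/105) = 0.03904 and √(0.2472×0.7528/1064) = 0.01322.
Because the samples are independent, SE_diff = √(0.03904² + 0.01322²) = 0.04122.
Using z* = 2.576 for 99%, ME = 2.576 × 0.04122 = 0.10618.
p̂₁ − p̂₂ = -0.0472; interval -0.0472 ± 0.10618 gives (-0.15338, 0.05898).
The interval (-0.15338, 0.05898) contains 0, so the difference is not significant.

not significant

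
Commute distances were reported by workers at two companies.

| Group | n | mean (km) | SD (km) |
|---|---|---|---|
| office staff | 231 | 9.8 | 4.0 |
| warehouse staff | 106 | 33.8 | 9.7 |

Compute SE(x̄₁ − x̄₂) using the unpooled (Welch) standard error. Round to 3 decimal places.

SE₁ = s₁/√n₁ = 4.0/√231 = 0.2632; SE₂ = 9.7/√106 = 0.9421.
Independent samples, unequal variances: SE_diff = √(SE₁² + SE₂²) = √(0.06927424 + 0.88755241) = 0.9782.

0.978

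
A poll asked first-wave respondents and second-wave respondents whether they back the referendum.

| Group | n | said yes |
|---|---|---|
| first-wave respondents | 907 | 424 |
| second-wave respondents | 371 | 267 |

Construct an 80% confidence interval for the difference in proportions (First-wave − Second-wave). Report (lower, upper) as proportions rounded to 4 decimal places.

(-0.2889, -0.2155)

First, p̂₁ = 424/907 = 0.4675; p̂₂ = 267/371 = 0.7197.
The two standard errors are √(0.4675×0.5325/907) = 0.01657 and √(0.7197×0.2803/371) = 0.02332.
Because the samples are independent, SE_diff = √(0.01657² + 0.02332²) = 0.02861.
Using z* = 1.282 for 80%, ME = 1.282 × 0.02861 = 0.03668.
p̂₁ − p̂₂ = -0.2522; interval -0.2522 ± 0.03668 gives (-0.2889, -0.2155).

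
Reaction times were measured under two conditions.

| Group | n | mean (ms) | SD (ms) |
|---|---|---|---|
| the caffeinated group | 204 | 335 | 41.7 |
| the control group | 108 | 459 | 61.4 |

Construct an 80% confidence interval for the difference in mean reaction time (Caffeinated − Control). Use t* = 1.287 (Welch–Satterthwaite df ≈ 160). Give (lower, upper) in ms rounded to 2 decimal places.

SE₁ = s₁/√n₁ = 41.7/√204 = 2.9196; SE₂ = 61.4/√108 = 5.9082.
Independent samples, unequal variances: SE_diff = √(SE₁² + SE₂²) = √(8.52406416 + 34.90682724) = 6.5902.
t* = 1.287, so margin of error = 1.287 × 6.5902 = 8.4816.
Difference in means = 335 − 459 = -124.0000.
-124.0000 ± 8.4816 → (-132.48, -115.52).

(-132.48, -115.52)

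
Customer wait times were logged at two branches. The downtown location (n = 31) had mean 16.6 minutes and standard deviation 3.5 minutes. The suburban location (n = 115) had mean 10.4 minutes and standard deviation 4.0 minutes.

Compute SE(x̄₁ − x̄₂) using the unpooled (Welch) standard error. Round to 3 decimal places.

0.731

Standard errors of each mean: 3.5/√31 = 0.6286 and 4.0/√115 = 0.3730.
SE(x̄₁ − x̄₂) = √(0.6286² + 0.3730²) = 0.7309 for independent samples with unequal variances.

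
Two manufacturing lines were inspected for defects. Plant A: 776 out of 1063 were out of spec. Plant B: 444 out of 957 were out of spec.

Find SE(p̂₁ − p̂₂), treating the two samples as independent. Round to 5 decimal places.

0.02110

p̂₁ = 776/1063 = 0.7300 and p̂₂ = 444/957 = 0.4639.
SE₁ = √(p̂₁(1−p̂₁)/n₁) = √(0.7300·0.2700/1063) = 0.01362; SE₂ = √(0.4639·0.5361/957) = 0.01612.
Independent samples: SE of the difference = √(SE₁² + SE₂²) = √(0.0001855044 + 0.0002598544) = 0.02110.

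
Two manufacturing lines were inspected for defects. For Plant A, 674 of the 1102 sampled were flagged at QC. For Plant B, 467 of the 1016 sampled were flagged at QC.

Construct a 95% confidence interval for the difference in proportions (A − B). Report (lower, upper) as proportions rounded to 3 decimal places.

p̂₁ = 674/1102 = 0.6116 and p̂₂ = 467/1016 = 0.4596.
SE₁ = √(p̂₁(1−p̂₁)/n₁) = √(0.6116·0.3884/1102) = 0.01468; SE₂ = √(0.4596·0.5404/1016) = 0.01564.
Independent samples: SE of the difference = √(SE₁² + SE₂²) = √(0.0002155024 + 0.0002446096) = 0.02145.
z* for 95% confidence is 1.960, so the margin of error is 1.960 × 0.02145 = 0.04204.
Point estimate p̂₁ − p̂₂ = 0.6116 − 0.4596 = 0.1520.
0.1520 ± 0.04204 → (0.110, 0.194).

(0.110, 0.194)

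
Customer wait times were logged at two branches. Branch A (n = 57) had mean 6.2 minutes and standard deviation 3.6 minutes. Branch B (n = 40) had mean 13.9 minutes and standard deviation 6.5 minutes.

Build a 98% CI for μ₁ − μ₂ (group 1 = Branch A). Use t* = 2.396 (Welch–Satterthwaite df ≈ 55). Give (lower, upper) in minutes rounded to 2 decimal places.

(-10.41, -4.99)

SE₁ = s₁/√n₁ = 3.6/√57 = 0.4768; SE₂ = 6.5/√40 = 1.0277.
Independent samples, unequal variances: SE_diff = √(SE₁² + SE₂²) = √(0.22733824 + 1.05616729) = 1.1329.
t* = 2.396, so margin of error = 2.396 × 1.1329 = 2.7144.
Difference in means = 6.2 − 13.9 = -7.7000.
-7.7000 ± 2.7144 → (-10.41, -4.99).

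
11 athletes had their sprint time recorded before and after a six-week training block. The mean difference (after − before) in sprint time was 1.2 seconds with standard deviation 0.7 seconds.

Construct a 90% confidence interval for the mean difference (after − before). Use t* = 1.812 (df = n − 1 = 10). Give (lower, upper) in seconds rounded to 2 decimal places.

(0.82, 1.58)

This is a matched-pairs design, so SE = s_d/√n = 0.7/√11 = 0.2111.
Margin = 1.812 × 0.2111 = 0.3825; the interval is 1.2 ± 0.3825 = (0.82, 1.58).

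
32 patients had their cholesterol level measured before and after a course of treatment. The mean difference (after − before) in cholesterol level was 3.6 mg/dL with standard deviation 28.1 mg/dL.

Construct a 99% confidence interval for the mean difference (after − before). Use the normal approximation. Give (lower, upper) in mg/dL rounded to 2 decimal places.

Paired design: SE = s_d/√n = 28.1/√32 = 4.9674.
z* = 2.576; margin of error = 2.576 × 4.9674 = 12.7960.
3.6 ± 12.7960 → (-9.20, 16.40).

(-9.20, 16.40)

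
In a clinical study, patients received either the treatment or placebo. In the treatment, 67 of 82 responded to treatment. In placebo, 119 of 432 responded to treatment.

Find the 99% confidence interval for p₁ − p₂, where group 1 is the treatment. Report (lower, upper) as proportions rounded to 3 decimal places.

(0.418, 0.665)

First, p̂₁ = 67/82 = 0.8171; p̂₂ = 119/432 = 0.2755.
The two standard errors are √(0.8171×0.1829/82) = 0.04269 and √(0.2755×0.7245/432) = 0.02150.
Because the samples are independent, SE_diff = √(0.04269² + 0.02150²) = 0.04780.
Using z* = 2.576 for 99%, ME = 2.576 × 0.04780 = 0.12313.
p̂₁ − p̂₂ = 0.5416; interval 0.5416 ± 0.12313 gives (0.418, 0.665).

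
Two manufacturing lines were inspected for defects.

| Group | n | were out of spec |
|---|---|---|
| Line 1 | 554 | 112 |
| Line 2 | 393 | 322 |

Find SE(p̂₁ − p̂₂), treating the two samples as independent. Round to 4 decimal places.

p̂₁ = 112/554 = 0.2022 and p̂₂ = 322/393 = 0.8193.
SE₁ = √(p̂₁(1−p̂₁)/n₁) = √(0.2022·0.7978/554) = 0.01706; SE₂ = √(0.8193·0.1807/393) = 0.01941.
Independent samples: SE of the difference = √(SE₁² + SE₂²) = √(0.0002910436 + 0.0003767481) = 0.02584.

0.0258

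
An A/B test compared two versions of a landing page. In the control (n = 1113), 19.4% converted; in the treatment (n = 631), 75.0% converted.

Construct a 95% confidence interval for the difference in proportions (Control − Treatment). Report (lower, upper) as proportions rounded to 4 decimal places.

(-0.5970, -0.5150)

The two standard errors are √(0.1940×0.8060/1113) = 0.01185 and √(0.7500×0.2500/631) = 0.01724.
Because the samples are independent, SE_diff = √(0.01185² + 0.01724²) = 0.02092.
Using z* = 1.960 for 95%, ME = 1.960 × 0.02092 = 0.04100.
p̂₁ − p̂₂ = -0.5560; interval -0.5560 ± 0.04100 gives (-0.5970, -0.5150).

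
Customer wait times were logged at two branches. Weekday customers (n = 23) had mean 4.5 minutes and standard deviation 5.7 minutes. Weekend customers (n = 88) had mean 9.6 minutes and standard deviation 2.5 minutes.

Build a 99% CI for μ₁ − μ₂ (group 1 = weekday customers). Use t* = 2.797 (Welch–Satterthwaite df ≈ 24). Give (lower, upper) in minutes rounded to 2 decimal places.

(-8.51, -1.69)

Standard errors of each mean: 5.7/√23 = 1.1885 and 2.5/√88 = 0.2665.
SE(x̄₁ − x̄₂) = √(1.1885² + 0.2665²) = 1.2180 for independent samples with unequal variances.
With t* = 2.797, the margin is 2.797 × 1.2180 = 3.4067.
x̄₁ − x̄₂ = 4.5 − 9.6 = -5.1000; the interval is -5.1000 ± 3.4067 = (-8.51, -1.69).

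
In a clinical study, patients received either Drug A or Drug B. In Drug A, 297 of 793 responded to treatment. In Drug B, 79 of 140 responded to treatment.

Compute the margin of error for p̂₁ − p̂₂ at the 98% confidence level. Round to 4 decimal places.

0.1054

First, p̂₁ = 297/793 = 0.3745; p̂₂ = 79/140 = 0.5643.
The two standard errors are √(0.3745×0.6255/793) = 0.01719 and √(0.5643×0.4357/140) = 0.04191.
Because the samples are independent, SE_diff = √(0.01719² + 0.04191²) = 0.04530.
Using z* = 2.326 for 98%, ME = 2.326 × 0.04530 = 0.10537.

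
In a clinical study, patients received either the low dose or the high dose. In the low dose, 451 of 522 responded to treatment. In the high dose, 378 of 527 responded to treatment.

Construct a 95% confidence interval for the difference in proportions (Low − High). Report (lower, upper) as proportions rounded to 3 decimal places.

(0.098, 0.195)

First, p̂₁ = 451/522 = 0.8640; p̂₂ = 378/527 = 0.7173.
The two standard errors are √(0.8640×0.1360/522) = 0.01500 and √(0.7173×0.2827/527) = 0.01962.
Because the samples are independent, SE_diff = √(0.01500² + 0.01962²) = 0.02470.
Using z* = 1.960 for 95%, ME = 1.960 × 0.02470 = 0.04841.
p̂₁ − p̂₂ = 0.1467; interval 0.1467 ± 0.04841 gives (0.098, 0.195).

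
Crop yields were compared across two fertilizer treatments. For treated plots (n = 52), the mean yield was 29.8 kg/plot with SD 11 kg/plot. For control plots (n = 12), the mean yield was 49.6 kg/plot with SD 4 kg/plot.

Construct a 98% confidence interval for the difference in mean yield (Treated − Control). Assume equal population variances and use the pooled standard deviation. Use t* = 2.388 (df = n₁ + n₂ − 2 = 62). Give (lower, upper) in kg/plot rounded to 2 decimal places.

s_p = √[((n₁−1)s₁² + (n₂−1)s₂²)/(n₁+n₂−2)] = √[(51·11² + 11·4²)/62] = 10.1179.
SE = 10.1179·√(1/52 + 1/12) = 3.2403.
With t* = 2.388, margin = 2.388 × 3.2403 = 7.7378.
x̄₁ − x̄₂ = 29.8 − 49.6 = -19.8000; interval -19.8000 ± 7.7378 = (-27.54, -12.06).

(-27.54, -12.06)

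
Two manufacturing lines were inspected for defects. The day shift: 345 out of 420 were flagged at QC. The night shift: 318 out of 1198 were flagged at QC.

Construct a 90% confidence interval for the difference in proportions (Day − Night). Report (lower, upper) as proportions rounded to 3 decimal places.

First, p̂₁ = 345/420 = 0.8214; p̂₂ = 318/1198 = 0.2654.
The two standard errors are √(0.8214×0.1786/420) = 0.01869 and √(0.2654×0.7346/1198) = 0.01276.
Because the samples are independent, SE_diff = √(0.01869² + 0.01276²) = 0.02263.
Using z* = 1.645 for 90%, ME = 1.645 × 0.02263 = 0.03723.
p̂₁ − p̂₂ = 0.5560; interval 0.5560 ± 0.03723 gives (0.519, 0.593).

(0.519, 0.593)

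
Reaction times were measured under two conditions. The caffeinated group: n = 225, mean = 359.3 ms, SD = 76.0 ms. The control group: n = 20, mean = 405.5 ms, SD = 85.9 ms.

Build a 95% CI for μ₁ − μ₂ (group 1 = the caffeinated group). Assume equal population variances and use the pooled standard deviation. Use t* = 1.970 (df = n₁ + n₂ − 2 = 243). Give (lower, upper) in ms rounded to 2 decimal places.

s_p = √[((n₁−1)s₁² + (n₂−1)s₂²)/(n₁+n₂−2)] = √[(224·76.0² + 19·85.9²)/243] = 76.8201.
SE = 76.8201·√(1/225 + 1/20) = 17.9247.
With t* = 1.970, margin = 1.970 × 17.9247 = 35.3117.
x̄₁ − x̄₂ = 359.3 − 405.5 = -46.2000; interval -46.2000 ± 35.3117 = (-81.51, -10.89).

(-81.51, -10.89)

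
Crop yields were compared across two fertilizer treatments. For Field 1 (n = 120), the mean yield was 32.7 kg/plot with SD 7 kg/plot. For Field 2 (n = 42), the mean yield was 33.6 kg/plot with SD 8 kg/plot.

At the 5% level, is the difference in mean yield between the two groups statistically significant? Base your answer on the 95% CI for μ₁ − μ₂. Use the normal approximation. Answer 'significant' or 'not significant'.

Standard errors of each mean: 7/√120 = 0.6390 and 8/√42 = 1.2344.
SE(x̄₁ − x̄₂) = √(0.6390² + 1.2344²) = 1.3900 for independent samples with unequal variances.
With z* = 1.960, the margin is 1.960 × 1.3900 = 2.7244.
x̄₁ − x̄₂ = 32.7 − 33.6 = -0.9000; the interval is -0.9000 ± 2.7244 = (-3.6244, 1.8244).
The interval (-3.6244, 1.8244) contains 0, so the difference is not significant.

not significant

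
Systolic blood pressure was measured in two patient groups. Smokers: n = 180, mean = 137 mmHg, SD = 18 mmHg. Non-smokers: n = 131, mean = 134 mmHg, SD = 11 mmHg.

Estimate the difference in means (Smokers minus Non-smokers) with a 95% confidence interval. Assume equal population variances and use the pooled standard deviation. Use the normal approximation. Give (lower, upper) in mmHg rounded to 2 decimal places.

(-0.48, 6.48)

Pooled variance s_p² = [179·18² + 130·11²] / (180+131−2) = 238.5955, so s_p = 15.4465.
SE_diff = s_p·√(1/n₁ + 1/n₂) = 15.4465·√(1/180 + 1/131) = 1.7739.
z* = 1.960; margin = 1.960 × 1.7739 = 3.4768.
Difference = 137 − 134 = 3.0000.
3.0000 ± 3.4768 → (-0.48, 6.48).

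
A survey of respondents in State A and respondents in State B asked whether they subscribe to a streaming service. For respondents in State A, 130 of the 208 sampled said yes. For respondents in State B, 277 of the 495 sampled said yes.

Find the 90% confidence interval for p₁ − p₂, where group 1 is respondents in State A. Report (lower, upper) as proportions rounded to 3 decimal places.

First, p̂₁ = 130/208 = 0.6250; p̂₂ = 277/495 = 0.5596.
The two standard errors are √(0.6250×0.3750/208) = 0.03357 and √(0.5596×0.4404/495) = 0.02231.
Because the samples are independent, SE_diff = √(0.03357² + 0.02231²) = 0.04031.
Using z* = 1.645 for 90%, ME = 1.645 × 0.04031 = 0.06631.
p̂₁ − p̂₂ = 0.0654; interval 0.0654 ± 0.06631 gives (-0.001, 0.132).

(-0.001, 0.132)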